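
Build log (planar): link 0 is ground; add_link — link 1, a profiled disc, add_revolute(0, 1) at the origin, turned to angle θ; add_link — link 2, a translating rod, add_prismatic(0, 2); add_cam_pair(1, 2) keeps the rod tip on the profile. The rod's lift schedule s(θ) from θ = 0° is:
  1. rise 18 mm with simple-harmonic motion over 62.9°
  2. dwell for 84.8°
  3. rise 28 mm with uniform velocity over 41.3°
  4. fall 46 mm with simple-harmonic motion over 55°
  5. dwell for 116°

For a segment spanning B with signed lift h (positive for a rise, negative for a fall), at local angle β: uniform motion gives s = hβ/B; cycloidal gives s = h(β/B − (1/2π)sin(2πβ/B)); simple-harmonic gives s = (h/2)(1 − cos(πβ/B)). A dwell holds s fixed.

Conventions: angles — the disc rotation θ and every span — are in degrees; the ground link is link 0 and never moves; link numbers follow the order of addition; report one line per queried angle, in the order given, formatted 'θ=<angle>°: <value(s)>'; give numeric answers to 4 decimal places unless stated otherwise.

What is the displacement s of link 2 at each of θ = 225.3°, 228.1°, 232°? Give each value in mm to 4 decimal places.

seg 1 [0°–62.9°] simple-harmonic, h=18: full span → s += 18 → s = 18.0000
seg 2 [62.9°–147.7°] dwell: s stays 18.0000
seg 3 [147.7°–189°] uniform, h=28: full span → s += 28 → s = 46.0000
seg 4 [189°–244°] simple-harmonic, h=-46: θ=225.3° here. β=36.3, B=55. -46/2·(1 − cos(π·0.6600)) = -34.0803 → s = 11.9197
seg 4 [189°–244°] simple-harmonic, h=-46: θ=228.1° here. β=39.1, B=55. -46/2·(1 − cos(π·0.7109)) = -37.1487 → s = 8.8513
seg 4 [189°–244°] simple-harmonic, h=-46: θ=232° here. β=43, B=55. -46/2·(1 − cos(π·0.7818)) = -40.8053 → s = 5.1947

θ=225.3°: 11.9197
θ=228.1°: 8.8513
θ=232°: 5.1947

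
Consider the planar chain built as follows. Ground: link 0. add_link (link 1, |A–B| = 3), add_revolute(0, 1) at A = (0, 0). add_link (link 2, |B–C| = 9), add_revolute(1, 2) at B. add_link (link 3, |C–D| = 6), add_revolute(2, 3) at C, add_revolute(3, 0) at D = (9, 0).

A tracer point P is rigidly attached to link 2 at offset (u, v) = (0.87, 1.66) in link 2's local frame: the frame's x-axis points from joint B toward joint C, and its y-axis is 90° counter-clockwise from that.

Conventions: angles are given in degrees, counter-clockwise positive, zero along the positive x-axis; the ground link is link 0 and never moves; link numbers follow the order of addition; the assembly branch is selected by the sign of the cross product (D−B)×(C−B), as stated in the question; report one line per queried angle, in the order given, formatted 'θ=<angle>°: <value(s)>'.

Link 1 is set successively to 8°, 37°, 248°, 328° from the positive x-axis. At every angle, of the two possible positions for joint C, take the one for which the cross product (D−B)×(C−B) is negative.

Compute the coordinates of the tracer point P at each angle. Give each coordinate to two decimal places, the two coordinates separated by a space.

A=(0,0), D=(9.00,0)
θ=8°: B = A + 3.00·(cos8°, sin8°) = (2.9708, 0.4175)
θ=8°: |BD| = 6.0436
θ=8°: circle(B,9.00) ∩ circle(D,6.00): a=6.7447, h=5.9589
θ=8°:   candidates: C₊=(10.1111,5.8962) cross=36.013; C₋=(9.2878,-5.9931) cross=-36.013
θ=8°:   branch - wants cross < 0 → take C=(9.2878,-5.9931) (cross=-36.013)
θ=8°: ex = (C−B)/|BC| = (0.7019,-0.7123); ey = (0.7123,0.7019)
θ=8°: P = B + 0.87·ex + 1.66·ey = (4.7638,0.9630)
θ=37°: B = A + 3.00·(cos37°, sin37°) = (2.3959, 1.8054)
θ=37°: |BD| = 6.8464
θ=37°: circle(B,9.00) ∩ circle(D,6.00): a=6.7096, h=5.9984
θ=37°:   candidates: C₊=(10.4498,5.8222) cross=41.068; C₋=(7.2862,-5.7500) cross=-41.068
θ=37°:   branch - wants cross < 0 → take C=(7.2862,-5.7500) (cross=-41.068)
θ=37°: ex = (C−B)/|BC| = (0.5434,-0.8395); ey = (0.8395,0.5434)
θ=37°: P = B + 0.87·ex + 1.66·ey = (4.2622,1.9771)
θ=248°: B = A + 3.00·(cos248°, sin248°) = (-1.1238, -2.7816)
θ=248°: |BD| = 10.4990
θ=248°: circle(B,9.00) ∩ circle(D,6.00): a=7.3926, h=5.1332
θ=248°:   candidates: C₊=(4.6446,4.1268) cross=53.894; C₋=(7.3645,-5.7728) cross=-53.894
θ=248°:   branch - wants cross < 0 → take C=(7.3645,-5.7728) (cross=-53.894)
θ=248°: ex = (C−B)/|BC| = (0.9432,-0.3324); ey = (0.3324,0.9432)
θ=248°: P = B + 0.87·ex + 1.66·ey = (0.2484,-1.5051)
θ=328°: B = A + 3.00·(cos328°, sin328°) = (2.5441, -1.5898)
θ=328°: |BD| = 6.6487
θ=328°: circle(B,9.00) ∩ circle(D,6.00): a=6.7085, h=5.9997
θ=328°:   candidates: C₊=(7.6234,5.8400) cross=39.890; C₋=(10.4926,-5.8114) cross=-39.890
θ=328°:   branch - wants cross < 0 → take C=(10.4926,-5.8114) (cross=-39.890)
θ=328°: ex = (C−B)/|BC| = (0.8832,-0.4691); ey = (0.4691,0.8832)
θ=328°: P = B + 0.87·ex + 1.66·ey = (4.0911,-0.5318)

θ=8°: 4.76 0.96
θ=37°: 4.26 1.98
θ=248°: 0.25 -1.51
θ=328°: 4.09 -0.53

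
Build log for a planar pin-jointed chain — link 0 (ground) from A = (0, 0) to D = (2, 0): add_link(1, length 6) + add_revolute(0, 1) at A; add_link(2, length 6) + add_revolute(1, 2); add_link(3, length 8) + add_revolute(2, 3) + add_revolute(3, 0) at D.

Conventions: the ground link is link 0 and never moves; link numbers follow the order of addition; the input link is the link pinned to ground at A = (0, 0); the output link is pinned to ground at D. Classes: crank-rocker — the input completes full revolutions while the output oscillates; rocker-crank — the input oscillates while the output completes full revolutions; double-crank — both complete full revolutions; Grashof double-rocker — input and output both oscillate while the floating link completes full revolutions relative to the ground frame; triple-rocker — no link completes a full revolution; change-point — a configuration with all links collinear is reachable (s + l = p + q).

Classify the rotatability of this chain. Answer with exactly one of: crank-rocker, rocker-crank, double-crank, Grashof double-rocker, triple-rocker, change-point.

lengths: ground=2, input=6, coupler=6, output=8
sorted: s=2 (shortest), l=8 (longest), p+q=12
s + l = 10 vs p + q = 12
s + l < p + q (Grashof) with shortest = ground link → double-crank

double-crank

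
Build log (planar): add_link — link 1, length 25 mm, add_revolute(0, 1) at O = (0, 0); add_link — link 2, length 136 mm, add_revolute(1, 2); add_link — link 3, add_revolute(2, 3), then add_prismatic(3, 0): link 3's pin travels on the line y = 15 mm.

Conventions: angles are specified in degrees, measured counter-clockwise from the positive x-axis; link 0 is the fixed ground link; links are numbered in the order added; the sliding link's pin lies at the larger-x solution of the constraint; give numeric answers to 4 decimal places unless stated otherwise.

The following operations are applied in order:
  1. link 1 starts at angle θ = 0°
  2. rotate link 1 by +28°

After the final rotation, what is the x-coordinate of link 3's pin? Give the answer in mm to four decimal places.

geometry: r = 25 mm, L = 136 mm, e = 15 mm; θ starts at 0°
rotate link 1 by +28°: θ ← 0° +28° = 28°
crank pin P = (r cos θ, r sin θ) = (22.073690, 11.736789)
h = r sin θ − e = 11.736789 − 15 = -3.263211
x = r cos θ + √(L² − h²) = 22.073690 + 135.960845 = 158.034535

158.0345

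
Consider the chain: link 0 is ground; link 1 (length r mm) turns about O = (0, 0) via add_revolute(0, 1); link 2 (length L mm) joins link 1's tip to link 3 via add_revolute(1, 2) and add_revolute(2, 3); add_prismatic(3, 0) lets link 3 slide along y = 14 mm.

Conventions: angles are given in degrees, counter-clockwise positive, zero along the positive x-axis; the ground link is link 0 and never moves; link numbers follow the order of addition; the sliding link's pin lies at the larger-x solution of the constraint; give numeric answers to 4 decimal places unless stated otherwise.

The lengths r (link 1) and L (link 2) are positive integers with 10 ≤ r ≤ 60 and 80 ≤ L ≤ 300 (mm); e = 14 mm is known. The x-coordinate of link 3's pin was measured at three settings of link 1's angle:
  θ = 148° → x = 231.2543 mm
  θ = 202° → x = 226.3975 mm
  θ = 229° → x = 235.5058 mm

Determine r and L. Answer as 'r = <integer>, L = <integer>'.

constraint per measurement: (x − r cos θ)² + (r sin θ − e)² = L²
subtracting the θ₁ and θ₂ equations cancels the r² and L² terms:
r = (x₁² − x₂²) / (2[(x₁cos θ₁ + e sin θ₁) − (x₂cos θ₂ + e sin θ₂)]) = 42.0005 → r = 42
L² = (x₁ − r cos θ₁)² + (r sin θ₁ − e)² = 71289.0068 → L = 267.0000 → L = 267
check at θ₃=229°: x = 235.5058 (printed 235.5058) ✓

r = 42, L = 267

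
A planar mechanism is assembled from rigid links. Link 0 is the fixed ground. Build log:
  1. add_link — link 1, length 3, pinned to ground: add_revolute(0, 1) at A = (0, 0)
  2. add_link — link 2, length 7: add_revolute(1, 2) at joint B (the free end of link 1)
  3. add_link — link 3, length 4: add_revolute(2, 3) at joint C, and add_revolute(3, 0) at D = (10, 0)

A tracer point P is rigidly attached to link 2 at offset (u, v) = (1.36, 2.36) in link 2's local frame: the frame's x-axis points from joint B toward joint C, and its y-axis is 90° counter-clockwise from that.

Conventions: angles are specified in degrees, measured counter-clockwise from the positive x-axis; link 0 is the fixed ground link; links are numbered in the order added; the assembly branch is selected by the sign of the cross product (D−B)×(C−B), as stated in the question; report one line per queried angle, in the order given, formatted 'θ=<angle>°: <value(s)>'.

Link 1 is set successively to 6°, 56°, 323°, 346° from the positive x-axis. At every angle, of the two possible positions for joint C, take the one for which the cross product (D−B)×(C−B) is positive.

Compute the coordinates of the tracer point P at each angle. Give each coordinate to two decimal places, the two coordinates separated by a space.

A=(0,0), D=(10.00,0)
θ=6°: B = A + 3.00·(cos6°, sin6°) = (2.9836, 0.3136)
θ=6°: |BD| = 7.0234
θ=6°: circle(B,7.00) ∩ circle(D,4.00): a=5.8610, h=3.8274
θ=6°:   candidates: C₊=(9.0096,3.8755) cross=26.881; C₋=(8.6678,-3.7716) cross=-26.881
θ=6°:   branch + wants cross > 0 → take C=(9.0096,3.8755) (cross=26.881)
θ=6°: ex = (C−B)/|BC| = (0.8609,0.5088); ey = (-0.5088,0.8609)
θ=6°: P = B + 1.36·ex + 2.36·ey = (2.9535,3.0372)
θ=56°: B = A + 3.00·(cos56°, sin56°) = (1.6776, 2.4871)
θ=56°: |BD| = 8.6861
θ=56°: circle(B,7.00) ∩ circle(D,4.00): a=6.2426, h=3.1669
θ=56°:   candidates: C₊=(8.5656,3.7340) cross=27.508; C₋=(6.7520,-2.3347) cross=-27.508
θ=56°:   branch + wants cross > 0 → take C=(8.5656,3.7340) (cross=27.508)
θ=56°: ex = (C−B)/|BC| = (0.9840,0.1781); ey = (-0.1781,0.9840)
θ=56°: P = B + 1.36·ex + 2.36·ey = (2.5955,5.0516)
θ=323°: B = A + 3.00·(cos323°, sin323°) = (2.3959, -1.8054)
θ=323°: |BD| = 7.8155
θ=323°: circle(B,7.00) ∩ circle(D,4.00): a=6.0189, h=3.5738
θ=323°:   candidates: C₊=(7.4265,3.0622) cross=27.931; C₋=(9.0776,-3.8922) cross=-27.931
θ=323°:   branch + wants cross > 0 → take C=(7.4265,3.0622) (cross=27.931)
θ=323°: ex = (C−B)/|BC| = (0.7186,0.6954); ey = (-0.6954,0.7186)
θ=323°: P = B + 1.36·ex + 2.36·ey = (1.7322,0.8363)
θ=346°: B = A + 3.00·(cos346°, sin346°) = (2.9109, -0.7258)
θ=346°: |BD| = 7.1262
θ=346°: circle(B,7.00) ∩ circle(D,4.00): a=5.8785, h=3.8004
θ=346°:   candidates: C₊=(8.3718,3.6536) cross=27.083; C₋=(9.1459,-3.9077) cross=-27.083
θ=346°:   branch + wants cross > 0 → take C=(8.3718,3.6536) (cross=27.083)
θ=346°: ex = (C−B)/|BC| = (0.7801,0.6256); ey = (-0.6256,0.7801)
θ=346°: P = B + 1.36·ex + 2.36·ey = (2.4954,1.9662)

θ=6°: 2.95 3.04
θ=56°: 2.60 5.05
θ=323°: 1.73 0.84
θ=346°: 2.50 1.97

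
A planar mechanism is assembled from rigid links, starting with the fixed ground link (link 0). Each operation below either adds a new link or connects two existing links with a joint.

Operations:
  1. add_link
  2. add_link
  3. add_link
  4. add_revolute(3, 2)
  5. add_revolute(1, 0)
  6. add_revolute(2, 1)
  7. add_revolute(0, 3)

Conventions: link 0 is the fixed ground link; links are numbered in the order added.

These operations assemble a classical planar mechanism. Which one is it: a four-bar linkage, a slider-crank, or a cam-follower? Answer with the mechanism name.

links: 4 (incl. ground); joints: 4 revolute, 0 prismatic, 0 higher (cam) pair, forming one closed loop
4 links in a single 4R loop → four-bar linkage

four-bar linkage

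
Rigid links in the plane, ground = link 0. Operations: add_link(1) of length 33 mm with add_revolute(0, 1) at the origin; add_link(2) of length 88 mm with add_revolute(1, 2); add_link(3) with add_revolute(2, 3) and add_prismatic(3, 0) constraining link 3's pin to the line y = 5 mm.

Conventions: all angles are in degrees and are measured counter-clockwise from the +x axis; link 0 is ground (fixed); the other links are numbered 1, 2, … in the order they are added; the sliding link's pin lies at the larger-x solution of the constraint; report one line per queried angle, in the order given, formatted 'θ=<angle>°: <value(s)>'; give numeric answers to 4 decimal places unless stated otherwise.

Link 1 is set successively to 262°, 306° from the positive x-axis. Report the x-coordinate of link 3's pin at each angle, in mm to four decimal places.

geometry: r = 33 mm, L = 88 mm, e = 5 mm
θ=262°: crank pin P = (r cos θ, r sin θ) = (-4.592712, -32.678846)
θ=262°: h = r sin θ − e = -32.678846 − 5 = -37.678846
θ=262°: x = r cos θ + √(L² − h²) = -4.592712 + 79.525496 = 74.932784
θ=306°: crank pin P = (r cos θ, r sin θ) = (19.396913, -26.697561)
θ=306°: h = r sin θ − e = -26.697561 − 5 = -31.697561
θ=306°: x = r cos θ + √(L² − h²) = 19.396913 + 82.093024 = 101.489938

θ=262°: 74.9328
θ=306°: 101.4899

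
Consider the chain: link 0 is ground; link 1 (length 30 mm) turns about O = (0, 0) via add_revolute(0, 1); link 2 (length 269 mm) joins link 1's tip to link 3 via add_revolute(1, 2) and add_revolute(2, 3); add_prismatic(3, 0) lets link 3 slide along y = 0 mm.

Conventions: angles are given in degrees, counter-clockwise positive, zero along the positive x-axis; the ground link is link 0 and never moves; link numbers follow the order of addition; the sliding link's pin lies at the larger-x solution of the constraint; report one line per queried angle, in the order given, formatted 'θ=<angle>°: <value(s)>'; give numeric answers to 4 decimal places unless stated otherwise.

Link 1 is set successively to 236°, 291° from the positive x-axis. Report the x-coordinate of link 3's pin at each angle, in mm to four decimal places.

geometry: r = 30 mm, L = 269 mm, e = 0 mm
θ=236°: crank pin P = (r cos θ, r sin θ) = (-16.775787, -24.871127)
θ=236°: h = r sin θ − e = -24.871127 − 0 = -24.871127
θ=236°: x = r cos θ + √(L² − h²) = -16.775787 + 267.847768 = 251.071981
θ=291°: crank pin P = (r cos θ, r sin θ) = (10.751038, -28.007413)
θ=291°: h = r sin θ − e = -28.007413 − 0 = -28.007413
θ=291°: x = r cos θ + √(L² − h²) = 10.751038 + 267.538006 = 278.289045

θ=236°: 251.0720
θ=291°: 278.2890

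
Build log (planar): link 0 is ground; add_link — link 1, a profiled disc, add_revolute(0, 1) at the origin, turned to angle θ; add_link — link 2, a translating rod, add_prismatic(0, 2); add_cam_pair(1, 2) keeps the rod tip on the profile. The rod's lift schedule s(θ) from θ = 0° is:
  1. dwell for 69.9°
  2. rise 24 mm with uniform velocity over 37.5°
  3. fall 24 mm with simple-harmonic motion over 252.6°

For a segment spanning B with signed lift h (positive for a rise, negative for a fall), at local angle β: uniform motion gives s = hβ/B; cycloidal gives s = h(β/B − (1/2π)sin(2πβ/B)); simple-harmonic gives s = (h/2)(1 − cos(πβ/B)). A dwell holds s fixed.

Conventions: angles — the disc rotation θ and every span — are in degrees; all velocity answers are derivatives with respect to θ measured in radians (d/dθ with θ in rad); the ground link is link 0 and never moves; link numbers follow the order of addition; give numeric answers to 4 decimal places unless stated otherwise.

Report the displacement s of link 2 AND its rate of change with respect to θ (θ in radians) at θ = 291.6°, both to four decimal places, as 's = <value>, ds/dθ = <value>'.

seg 1 [0°–69.9°] dwell: s stays 0.0000
seg 2 [69.9°–107.4°] uniform, h=24: full span → s += 24 → s = 24.0000
seg 3 [107.4°–360°] simple-harmonic, h=-24: θ=291.6° here. β=184.2, B=252.6. -24/2·(1 − cos(π·0.7292)) = -19.9136 → s = 4.0864
velocity in seg [107.4°–360°] (simple-harmonic), θ in radians: β = 184.2° = 3.2149 rad, B = 252.6° = 4.4087 rad; ds/dθ = (πh/(2B)) sin(πβ/B) = (π·(-24)/(2·4.4087)) sin(π·0.7292) = -6.428157 mm/rad

s = 4.0864, ds/dθ = -6.4282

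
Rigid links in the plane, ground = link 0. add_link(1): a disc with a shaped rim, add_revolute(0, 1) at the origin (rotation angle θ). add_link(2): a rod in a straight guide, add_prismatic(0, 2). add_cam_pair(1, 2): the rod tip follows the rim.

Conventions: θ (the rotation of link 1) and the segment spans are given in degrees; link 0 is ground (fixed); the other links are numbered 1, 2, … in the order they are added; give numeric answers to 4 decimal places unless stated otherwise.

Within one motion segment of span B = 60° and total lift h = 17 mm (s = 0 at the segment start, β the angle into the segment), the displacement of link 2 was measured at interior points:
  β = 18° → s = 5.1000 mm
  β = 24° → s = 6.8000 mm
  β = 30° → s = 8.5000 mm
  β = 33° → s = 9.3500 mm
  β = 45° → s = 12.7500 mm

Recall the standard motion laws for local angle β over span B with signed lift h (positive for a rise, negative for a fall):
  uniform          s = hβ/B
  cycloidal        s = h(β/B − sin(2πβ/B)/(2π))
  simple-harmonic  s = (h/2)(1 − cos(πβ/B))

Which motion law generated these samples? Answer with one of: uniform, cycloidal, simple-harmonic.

candidates at β/B = r: uniform s = h·r (linear in β); cycloidal s = h·(r − sin(2πr)/(2π)); simple-harmonic s = (h/2)(1 − cos(πr))
β=18°: printed 5.1000 | uniform 5.1000, cycloidal 2.5268, simple-harmonic 3.5038
β=24°: printed 6.8000 | uniform 6.8000, cycloidal 5.2097, simple-harmonic 5.8734
β=30°: printed 8.5000 | uniform 8.5000, cycloidal 8.5000, simple-harmonic 8.5000
β=33°: printed 9.3500 | uniform 9.3500, cycloidal 10.1861, simple-harmonic 9.8297
β=45°: printed 12.7500 | uniform 12.7500, cycloidal 15.4556, simple-harmonic 14.5104
only one law matches every sample → uniform

uniform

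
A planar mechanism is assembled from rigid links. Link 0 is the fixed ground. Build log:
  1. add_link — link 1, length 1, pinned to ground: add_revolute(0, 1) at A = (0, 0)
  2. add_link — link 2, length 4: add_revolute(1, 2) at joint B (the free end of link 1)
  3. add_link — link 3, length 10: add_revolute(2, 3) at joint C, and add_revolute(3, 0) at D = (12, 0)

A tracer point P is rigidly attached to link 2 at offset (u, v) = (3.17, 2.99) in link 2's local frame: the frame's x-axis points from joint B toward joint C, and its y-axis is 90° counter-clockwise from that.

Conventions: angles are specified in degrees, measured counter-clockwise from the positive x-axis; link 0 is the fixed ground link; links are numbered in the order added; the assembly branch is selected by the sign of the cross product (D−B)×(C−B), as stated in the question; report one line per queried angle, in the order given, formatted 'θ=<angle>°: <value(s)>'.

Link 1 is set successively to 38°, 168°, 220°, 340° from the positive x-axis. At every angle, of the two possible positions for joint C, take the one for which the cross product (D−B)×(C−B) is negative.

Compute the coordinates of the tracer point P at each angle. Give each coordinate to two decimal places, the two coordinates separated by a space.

A=(0,0), D=(12.00,0)
θ=38°: B = A + 1.00·(cos38°, sin38°) = (0.7880, 0.6157)
θ=38°: |BD| = 11.2289
θ=38°: circle(B,4.00) ∩ circle(D,10.00): a=1.8741, h=3.5338
θ=38°:   candidates: C₊=(2.8530,4.0414) cross=39.681; C₋=(2.4655,-3.0156) cross=-39.681
θ=38°:   branch - wants cross < 0 → take C=(2.4655,-3.0156) (cross=-39.681)
θ=38°: ex = (C−B)/|BC| = (0.4194,-0.9078); ey = (0.9078,0.4194)
θ=38°: P = B + 3.17·ex + 2.99·ey = (4.8318,-1.0082)
θ=168°: B = A + 1.00·(cos168°, sin168°) = (-0.9781, 0.2079)
θ=168°: |BD| = 12.9798
θ=168°: circle(B,4.00) ∩ circle(D,10.00): a=3.2541, h=2.3261
θ=168°:   candidates: C₊=(2.3128,2.4816) cross=30.192; C₋=(2.2383,-2.1700) cross=-30.192
θ=168°:   branch - wants cross < 0 → take C=(2.2383,-2.1700) (cross=-30.192)
θ=168°: ex = (C−B)/|BC| = (0.8041,-0.5945); ey = (0.5945,0.8041)
θ=168°: P = B + 3.17·ex + 2.99·ey = (3.3484,0.7277)
θ=220°: B = A + 1.00·(cos220°, sin220°) = (-0.7660, -0.6428)
θ=220°: |BD| = 12.7822
θ=220°: circle(B,4.00) ∩ circle(D,10.00): a=3.1053, h=2.5213
θ=220°:   candidates: C₊=(2.2085,2.0315) cross=32.228; C₋=(2.4621,-3.0048) cross=-32.228
θ=220°:   branch - wants cross < 0 → take C=(2.4621,-3.0048) (cross=-32.228)
θ=220°: ex = (C−B)/|BC| = (0.8070,-0.5905); ey = (0.5905,0.8070)
θ=220°: P = B + 3.17·ex + 2.99·ey = (3.5579,-0.1016)
θ=340°: B = A + 1.00·(cos340°, sin340°) = (0.9397, -0.3420)
θ=340°: |BD| = 11.0656
θ=340°: circle(B,4.00) ∩ circle(D,10.00): a=1.7372, h=3.6030
θ=340°:   candidates: C₊=(2.5647,3.3130) cross=39.870; C₋=(2.7875,-3.8897) cross=-39.870
θ=340°:   branch - wants cross < 0 → take C=(2.7875,-3.8897) (cross=-39.870)
θ=340°: ex = (C−B)/|BC| = (0.4619,-0.8869); ey = (0.8869,0.4619)
θ=340°: P = B + 3.17·ex + 2.99·ey = (5.0559,-1.7723)

θ=38°: 4.83 -1.01
θ=168°: 3.35 0.73
θ=220°: 3.56 -0.10
θ=340°: 5.06 -1.77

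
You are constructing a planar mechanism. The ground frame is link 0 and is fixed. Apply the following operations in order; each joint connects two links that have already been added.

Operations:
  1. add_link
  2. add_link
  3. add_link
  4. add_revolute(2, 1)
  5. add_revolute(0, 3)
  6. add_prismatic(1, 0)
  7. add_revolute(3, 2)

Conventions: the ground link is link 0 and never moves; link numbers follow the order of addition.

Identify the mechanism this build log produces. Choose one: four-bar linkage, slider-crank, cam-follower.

links: 4 (incl. ground); joints: 3 revolute, 1 prismatic, 0 higher (cam) pair, forming one closed loop
4 links, 3 revolutes + 1 prismatic in one loop → slider-crank

slider-crank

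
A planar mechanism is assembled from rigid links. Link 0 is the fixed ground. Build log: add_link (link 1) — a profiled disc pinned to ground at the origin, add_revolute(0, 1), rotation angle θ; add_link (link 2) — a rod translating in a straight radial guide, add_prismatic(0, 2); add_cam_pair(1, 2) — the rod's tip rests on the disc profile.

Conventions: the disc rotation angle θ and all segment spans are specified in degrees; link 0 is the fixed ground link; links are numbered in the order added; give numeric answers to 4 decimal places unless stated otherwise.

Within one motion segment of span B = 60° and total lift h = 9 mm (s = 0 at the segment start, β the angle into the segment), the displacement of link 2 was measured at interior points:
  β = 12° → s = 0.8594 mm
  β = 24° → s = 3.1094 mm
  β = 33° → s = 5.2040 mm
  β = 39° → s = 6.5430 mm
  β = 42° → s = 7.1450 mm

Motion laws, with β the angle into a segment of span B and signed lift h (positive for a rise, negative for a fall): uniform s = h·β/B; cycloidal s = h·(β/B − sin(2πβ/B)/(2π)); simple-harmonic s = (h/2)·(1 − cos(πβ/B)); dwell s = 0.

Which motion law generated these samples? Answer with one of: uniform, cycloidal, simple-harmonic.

candidates at β/B = r: uniform s = h·r (linear in β); cycloidal s = h·(r − sin(2πr)/(2π)); simple-harmonic s = (h/2)(1 − cos(πr))
β=12°: printed 0.8594 | uniform 1.8000, cycloidal 0.4377, simple-harmonic 0.8594
β=24°: printed 3.1094 | uniform 3.6000, cycloidal 2.7581, simple-harmonic 3.1094
β=33°: printed 5.2040 | uniform 4.9500, cycloidal 5.3926, simple-harmonic 5.2040
β=39°: printed 6.5430 | uniform 5.8500, cycloidal 7.0088, simple-harmonic 6.5430
β=42°: printed 7.1450 | uniform 6.3000, cycloidal 7.6623, simple-harmonic 7.1450
only one law matches every sample → simple-harmonic

simple-harmonic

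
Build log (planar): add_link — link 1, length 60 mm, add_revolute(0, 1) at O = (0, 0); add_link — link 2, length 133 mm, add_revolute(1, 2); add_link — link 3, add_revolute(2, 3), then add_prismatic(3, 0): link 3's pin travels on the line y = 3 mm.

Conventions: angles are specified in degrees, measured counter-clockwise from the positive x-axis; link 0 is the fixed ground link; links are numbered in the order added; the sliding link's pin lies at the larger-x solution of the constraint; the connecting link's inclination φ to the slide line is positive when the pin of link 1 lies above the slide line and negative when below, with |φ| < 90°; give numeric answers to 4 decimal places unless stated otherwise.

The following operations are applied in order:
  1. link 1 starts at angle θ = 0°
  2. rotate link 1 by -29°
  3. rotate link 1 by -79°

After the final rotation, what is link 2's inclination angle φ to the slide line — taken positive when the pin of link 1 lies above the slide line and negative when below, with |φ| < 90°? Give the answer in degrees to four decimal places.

geometry: r = 60 mm, L = 133 mm, e = 3 mm; θ starts at 0°
rotate link 1 by -29°: θ ← 0° -29° = -29°
rotate link 1 by -79°: θ ← -29° -79° = -108°
h = r sin θ − e = -57.063391 − 3 = -60.063391
sin φ = h / L = -60.063391 / 133 = -0.45160444
φ = arcsin(-0.45160444) = -26.846670°

-26.8467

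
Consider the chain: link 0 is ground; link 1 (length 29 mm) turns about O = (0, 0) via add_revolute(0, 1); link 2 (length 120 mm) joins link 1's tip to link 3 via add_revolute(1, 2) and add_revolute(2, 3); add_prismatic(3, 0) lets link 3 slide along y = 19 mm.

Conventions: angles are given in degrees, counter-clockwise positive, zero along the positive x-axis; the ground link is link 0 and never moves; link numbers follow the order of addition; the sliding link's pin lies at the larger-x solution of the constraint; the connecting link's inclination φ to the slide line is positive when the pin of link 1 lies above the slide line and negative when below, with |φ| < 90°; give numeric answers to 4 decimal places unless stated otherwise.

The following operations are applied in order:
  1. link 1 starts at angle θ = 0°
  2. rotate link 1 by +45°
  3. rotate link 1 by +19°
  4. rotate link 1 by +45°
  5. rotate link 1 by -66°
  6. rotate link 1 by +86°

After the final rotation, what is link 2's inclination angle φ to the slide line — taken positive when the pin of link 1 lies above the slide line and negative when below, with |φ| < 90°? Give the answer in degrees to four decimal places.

geometry: r = 29 mm, L = 120 mm, e = 19 mm; θ starts at 0°
rotate link 1 by +45°: θ ← 0° +45° = 45°
rotate link 1 by +19°: θ ← 45° +19° = 64°
rotate link 1 by +45°: θ ← 64° +45° = 109°
rotate link 1 by -66°: θ ← 109° -66° = 43°
rotate link 1 by +86°: θ ← 43° +86° = 129°
h = r sin θ − e = 22.537233 − 19 = 3.537233
sin φ = h / L = 3.537233 / 120 = 0.02947694
φ = arcsin(0.02947694) = 1.689149°

1.6891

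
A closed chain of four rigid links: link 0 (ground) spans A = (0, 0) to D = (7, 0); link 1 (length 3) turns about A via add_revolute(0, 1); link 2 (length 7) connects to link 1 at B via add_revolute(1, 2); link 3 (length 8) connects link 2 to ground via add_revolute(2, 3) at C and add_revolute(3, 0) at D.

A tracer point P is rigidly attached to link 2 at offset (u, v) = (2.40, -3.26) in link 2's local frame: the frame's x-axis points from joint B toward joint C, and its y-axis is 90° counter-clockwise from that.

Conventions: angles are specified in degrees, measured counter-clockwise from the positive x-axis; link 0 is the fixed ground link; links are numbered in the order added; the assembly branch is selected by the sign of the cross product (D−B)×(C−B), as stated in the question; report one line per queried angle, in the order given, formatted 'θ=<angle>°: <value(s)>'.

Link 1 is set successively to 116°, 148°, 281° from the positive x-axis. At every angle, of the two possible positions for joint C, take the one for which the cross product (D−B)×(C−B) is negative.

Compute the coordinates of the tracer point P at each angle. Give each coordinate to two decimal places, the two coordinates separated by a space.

A=(0,0), D=(7.00,0)
θ=116°: B = A + 3.00·(cos116°, sin116°) = (-1.3151, 2.6964)
θ=116°: |BD| = 8.7414
θ=116°: circle(B,7.00) ∩ circle(D,8.00): a=3.5127, h=6.0548
θ=116°:   candidates: C₊=(3.8940,7.3724) cross=52.928; C₋=(0.1586,-4.1467) cross=-52.928
θ=116°:   branch - wants cross < 0 → take C=(0.1586,-4.1467) (cross=-52.928)
θ=116°: ex = (C−B)/|BC| = (0.2105,-0.9776); ey = (0.9776,0.2105)
θ=116°: P = B + 2.40·ex + -3.26·ey = (-3.9968,-0.3362)
θ=148°: B = A + 3.00·(cos148°, sin148°) = (-2.5441, 1.5898)
θ=148°: |BD| = 9.6756
θ=148°: circle(B,7.00) ∩ circle(D,8.00): a=4.0627, h=5.7004
θ=148°:   candidates: C₊=(2.3999,6.5452) cross=55.155; C₋=(0.5267,-4.7007) cross=-55.155
θ=148°:   branch - wants cross < 0 → take C=(0.5267,-4.7007) (cross=-55.155)
θ=148°: ex = (C−B)/|BC| = (0.4387,-0.8986); ey = (0.8986,0.4387)
θ=148°: P = B + 2.40·ex + -3.26·ey = (-4.4208,-1.9971)
θ=281°: B = A + 3.00·(cos281°, sin281°) = (0.5724, -2.9449)
θ=281°: |BD| = 7.0701
θ=281°: circle(B,7.00) ∩ circle(D,8.00): a=2.4742, h=6.5481
θ=281°:   candidates: C₊=(0.0943,4.0388) cross=46.296; C₋=(5.5493,-7.8674) cross=-46.296
θ=281°:   branch - wants cross < 0 → take C=(5.5493,-7.8674) (cross=-46.296)
θ=281°: ex = (C−B)/|BC| = (0.7110,-0.7032); ey = (0.7032,0.7110)
θ=281°: P = B + 2.40·ex + -3.26·ey = (-0.0137,-6.9504)

θ=116°: -4.00 -0.34
θ=148°: -4.42 -2.00
θ=281°: -0.01 -6.95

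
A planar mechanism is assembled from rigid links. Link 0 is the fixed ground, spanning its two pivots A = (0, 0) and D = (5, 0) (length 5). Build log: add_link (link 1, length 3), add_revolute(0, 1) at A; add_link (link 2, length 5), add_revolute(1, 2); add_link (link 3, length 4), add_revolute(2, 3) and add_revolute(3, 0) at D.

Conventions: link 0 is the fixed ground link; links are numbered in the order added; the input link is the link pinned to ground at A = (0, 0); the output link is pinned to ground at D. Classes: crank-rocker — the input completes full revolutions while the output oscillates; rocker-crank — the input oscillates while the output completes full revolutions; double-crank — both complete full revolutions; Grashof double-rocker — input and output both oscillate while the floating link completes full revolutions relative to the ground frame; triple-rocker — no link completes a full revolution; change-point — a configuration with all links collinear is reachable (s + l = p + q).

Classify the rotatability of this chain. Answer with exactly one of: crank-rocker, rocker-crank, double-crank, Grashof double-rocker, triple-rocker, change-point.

lengths: ground=5, input=3, coupler=5, output=4
sorted: s=3 (shortest), l=5 (longest), p+q=9
s + l = 8 vs p + q = 9
s + l < p + q (Grashof) with shortest = input link → crank-rocker

crank-rocker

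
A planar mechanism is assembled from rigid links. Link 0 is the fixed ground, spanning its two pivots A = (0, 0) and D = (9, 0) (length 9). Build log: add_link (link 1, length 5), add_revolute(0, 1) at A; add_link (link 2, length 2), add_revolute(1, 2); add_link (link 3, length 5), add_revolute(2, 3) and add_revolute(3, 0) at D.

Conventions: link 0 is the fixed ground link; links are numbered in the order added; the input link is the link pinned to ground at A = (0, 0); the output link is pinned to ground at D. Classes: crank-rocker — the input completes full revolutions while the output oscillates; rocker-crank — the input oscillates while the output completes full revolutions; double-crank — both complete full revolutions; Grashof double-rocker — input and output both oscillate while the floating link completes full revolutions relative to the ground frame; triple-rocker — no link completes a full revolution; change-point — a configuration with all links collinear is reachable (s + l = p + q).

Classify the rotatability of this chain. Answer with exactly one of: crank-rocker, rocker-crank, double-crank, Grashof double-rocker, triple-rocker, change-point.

lengths: ground=9, input=5, coupler=2, output=5
sorted: s=2 (shortest), l=9 (longest), p+q=10
s + l = 11 vs p + q = 10
s + l > p + q → non-Grashof → no link fully rotates → triple-rocker

triple-rocker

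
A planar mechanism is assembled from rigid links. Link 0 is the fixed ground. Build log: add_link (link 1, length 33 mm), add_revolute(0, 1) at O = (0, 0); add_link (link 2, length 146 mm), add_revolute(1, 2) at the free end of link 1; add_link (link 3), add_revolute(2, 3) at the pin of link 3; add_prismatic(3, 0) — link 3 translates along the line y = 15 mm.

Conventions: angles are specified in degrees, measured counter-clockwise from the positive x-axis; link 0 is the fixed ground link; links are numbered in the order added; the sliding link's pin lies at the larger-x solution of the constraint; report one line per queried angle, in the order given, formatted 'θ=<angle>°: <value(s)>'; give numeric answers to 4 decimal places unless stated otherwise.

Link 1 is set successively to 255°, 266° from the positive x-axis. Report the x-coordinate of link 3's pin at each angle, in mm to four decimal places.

geometry: r = 33 mm, L = 146 mm, e = 15 mm
θ=255°: crank pin P = (r cos θ, r sin θ) = (-8.541028, -31.875552)
θ=255°: h = r sin θ − e = -31.875552 − 15 = -46.875552
θ=255°: x = r cos θ + √(L² − h²) = -8.541028 + 138.270324 = 129.729296
θ=266°: crank pin P = (r cos θ, r sin θ) = (-2.301964, -32.919614)
θ=266°: h = r sin θ − e = -32.919614 − 15 = -47.919614
θ=266°: x = r cos θ + √(L² − h²) = -2.301964 + 137.911967 = 135.610003

θ=255°: 129.7293
θ=266°: 135.6100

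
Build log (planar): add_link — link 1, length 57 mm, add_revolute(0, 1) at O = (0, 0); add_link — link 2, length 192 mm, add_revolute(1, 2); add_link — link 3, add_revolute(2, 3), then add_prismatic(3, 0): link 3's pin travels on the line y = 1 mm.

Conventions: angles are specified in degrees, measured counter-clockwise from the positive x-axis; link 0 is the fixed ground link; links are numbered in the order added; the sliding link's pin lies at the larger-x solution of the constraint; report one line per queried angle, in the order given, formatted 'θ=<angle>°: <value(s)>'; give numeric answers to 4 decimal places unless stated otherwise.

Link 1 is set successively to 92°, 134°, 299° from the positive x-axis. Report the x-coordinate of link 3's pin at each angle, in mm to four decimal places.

geometry: r = 57 mm, L = 192 mm, e = 1 mm
θ=92°: crank pin P = (r cos θ, r sin θ) = (-1.989271, 56.965277)
θ=92°: h = r sin θ − e = 56.965277 − 1 = 55.965277
θ=92°: x = r cos θ + √(L² − h²) = -1.989271 + 183.662429 = 181.673157
θ=134°: crank pin P = (r cos θ, r sin θ) = (-39.595527, 41.002369)
θ=134°: h = r sin θ − e = 41.002369 − 1 = 40.002369
θ=134°: x = r cos θ + √(L² − h²) = -39.595527 + 187.786609 = 148.191082
θ=299°: crank pin P = (r cos θ, r sin θ) = (27.634148, -49.853323)
θ=299°: h = r sin θ − e = -49.853323 − 1 = -50.853323
θ=299°: x = r cos θ + √(L² − h²) = 27.634148 + 185.143024 = 212.777173

θ=92°: 181.6732
θ=134°: 148.1911
θ=299°: 212.7772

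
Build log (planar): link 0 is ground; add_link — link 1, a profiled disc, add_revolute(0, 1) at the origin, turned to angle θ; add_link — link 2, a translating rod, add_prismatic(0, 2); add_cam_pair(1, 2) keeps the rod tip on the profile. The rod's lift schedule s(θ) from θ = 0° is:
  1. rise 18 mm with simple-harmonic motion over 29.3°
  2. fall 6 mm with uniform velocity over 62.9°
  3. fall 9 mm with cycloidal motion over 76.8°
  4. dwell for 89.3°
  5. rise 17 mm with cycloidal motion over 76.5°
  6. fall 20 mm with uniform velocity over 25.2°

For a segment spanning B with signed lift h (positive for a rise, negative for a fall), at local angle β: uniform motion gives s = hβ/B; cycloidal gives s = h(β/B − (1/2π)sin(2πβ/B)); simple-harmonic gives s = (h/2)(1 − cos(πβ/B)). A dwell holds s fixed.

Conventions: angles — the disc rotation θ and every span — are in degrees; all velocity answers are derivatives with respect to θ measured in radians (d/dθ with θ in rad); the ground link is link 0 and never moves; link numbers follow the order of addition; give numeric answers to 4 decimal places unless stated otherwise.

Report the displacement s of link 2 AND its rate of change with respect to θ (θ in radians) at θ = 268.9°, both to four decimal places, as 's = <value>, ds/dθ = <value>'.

seg 1 [0°–29.3°] simple-harmonic, h=18: full span → s += 18 → s = 18.0000
seg 2 [29.3°–92.2°] uniform, h=-6: full span → s += -6 → s = 12.0000
seg 3 [92.2°–169°] cycloidal, h=-9: full span → s += -9 → s = 3.0000
seg 4 [169°–258.3°] dwell: s stays 3.0000
seg 5 [258.3°–334.8°] cycloidal, h=17: θ=268.9° here. β=10.6, B=76.5. 17·(0.1386 − sin(2π·0.1386)/(2π)) = 0.2865 → s = 3.2865
velocity in seg [258.3°–334.8°] (cycloidal), θ in radians: β = 10.6° = 0.1850 rad, B = 76.5° = 1.3352 rad; ds/dθ = (h/B)(1 − cos(2πβ/B)) = (17/1.3352)(1 − cos(2π·0.1386)) = 4.528159 mm/rad

s = 3.2865, ds/dθ = 4.5282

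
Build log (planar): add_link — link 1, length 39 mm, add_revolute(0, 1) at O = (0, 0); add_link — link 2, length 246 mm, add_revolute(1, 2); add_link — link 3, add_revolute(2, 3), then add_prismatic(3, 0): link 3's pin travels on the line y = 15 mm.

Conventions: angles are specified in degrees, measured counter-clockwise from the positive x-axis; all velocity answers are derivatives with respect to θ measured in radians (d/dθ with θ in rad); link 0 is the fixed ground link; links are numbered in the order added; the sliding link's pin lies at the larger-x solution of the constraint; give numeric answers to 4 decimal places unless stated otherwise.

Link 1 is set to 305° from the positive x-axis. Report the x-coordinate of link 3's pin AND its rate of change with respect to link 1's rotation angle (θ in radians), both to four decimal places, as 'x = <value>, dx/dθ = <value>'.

geometry: r = 39 mm, L = 246 mm, e = 15 mm
crank pin P = (r cos θ, r sin θ) = (22.369481, -31.946930)
h = r sin θ − e = -31.946930 − 15 = -46.946930
x = r cos θ + √(L² − h²) = 22.369481 + 241.478748 = 263.848229
dx/dθ = −r sin θ − h·r cos θ/√(L² − h²) (θ in radians; h = -46.946930) = 36.295877

x = 263.8482, dx/dθ = 36.2959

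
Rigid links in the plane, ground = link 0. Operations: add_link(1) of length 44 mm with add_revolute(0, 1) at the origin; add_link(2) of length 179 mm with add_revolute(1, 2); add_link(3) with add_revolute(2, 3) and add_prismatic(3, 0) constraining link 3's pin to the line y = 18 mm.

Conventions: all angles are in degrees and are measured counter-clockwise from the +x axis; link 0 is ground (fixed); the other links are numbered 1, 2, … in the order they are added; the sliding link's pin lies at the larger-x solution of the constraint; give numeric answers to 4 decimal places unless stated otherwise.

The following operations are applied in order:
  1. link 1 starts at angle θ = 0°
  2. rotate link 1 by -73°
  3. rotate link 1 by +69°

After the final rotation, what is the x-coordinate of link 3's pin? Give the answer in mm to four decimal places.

geometry: r = 44 mm, L = 179 mm, e = 18 mm; θ starts at 0°
rotate link 1 by -73°: θ ← 0° -73° = -73°
rotate link 1 by +69°: θ ← -73° +69° = -4°
crank pin P = (r cos θ, r sin θ) = (43.892818, -3.069285)
h = r sin θ − e = -3.069285 − 18 = -21.069285
x = r cos θ + √(L² − h²) = 43.892818 + 177.755690 = 221.648508

221.6485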